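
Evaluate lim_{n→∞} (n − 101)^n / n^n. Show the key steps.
lim = e^(−101)

Rewrite as (1 − 101/n)^(n). By the standard limit (1 + x/n)^n → e^x, we have (1 − 101/n)^n → e^(−101), and raising to the 1st power gives e^(−101).
More precisely, ln[(1 − 101/n)^(n)] = n · ln(1 − 101/n) = n · (-101/n + O(1/n^2)) = -101 + O(1/n) → -101.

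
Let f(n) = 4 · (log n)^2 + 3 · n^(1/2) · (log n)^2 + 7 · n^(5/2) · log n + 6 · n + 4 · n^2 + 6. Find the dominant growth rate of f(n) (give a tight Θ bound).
f(n) ∈ Θ(n^(5/2) · log n)

Compare the terms by growth order. For large n, n^a · (log n)^b dominates n^a' · (log n)^b' iff a > a', or (a = a' and b > b'). Ranking the 6 terms shows the dominant one is 7 · n^(5/2) · log n. Hence f(n) ∈ Θ(n^(5/2) · log n).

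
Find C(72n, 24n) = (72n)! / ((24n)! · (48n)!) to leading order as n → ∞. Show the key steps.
C(72n, 24n) ~ (27/4)^(24n) · sqrt(3/(4π·24n))

Write N = 24n. Apply Stirling to each factorial:
  (3N)! ~ sqrt(2π·3N) · (3N/e)^(3N),
  N! ~ sqrt(2π N) · (N/e)^N,
  (2N)! ~ sqrt(2π·2N) · (2N/e)^(2N).
The exponential factors combine to (3N)^(3N) / (N^N · (2N)^(2N)) = 3^(3N)/2^(2N) = (3^3/2^2)^N = (27/4)^N.
The square-root prefactors combine to sqrt(2π·3N) / (sqrt(2π N)·sqrt(2π·2N)) = sqrt(3 / (2π·2·N)) = sqrt(3/(4π·24n)).
Substituting N = 24n: C(72n, 24n) ~ (27/4)^(24n) · sqrt(3/(4π·24n)).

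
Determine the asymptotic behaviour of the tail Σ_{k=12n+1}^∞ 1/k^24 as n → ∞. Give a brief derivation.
Σ_{k>12n} 1/k^24 ~ 1/(23 · (12n)^23)

Compare to the integral: ∫_{12n}^∞ x^(−24) dx = [−x^(−23)/23]_{12n}^∞ = 1/((24−1)·(12n)^23). Euler-Maclaurin then gives
  Σ_{k>12n} 1/k^24 = ∫_{12n}^∞ dx/x^24 − 1/(2·(12n)^24) + O(1/(12n)^25).
(Equivalently this is ζ(24) − Σ_{k≤12n} 1/k^24.)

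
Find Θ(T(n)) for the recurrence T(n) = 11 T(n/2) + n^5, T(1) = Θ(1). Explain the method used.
T(n) = Θ(n^5)

log_2 11 ≈ 3.459. f(n) = n^5 dominates n^(log_2 11) since 5 > 3.459, and the regularity condition a·f(n/b) = 11·(n/2)^5 = (11/32)·n^5 ≤ c·f(n) holds with c = 11/32 ≈ 0.344 < 1. So this is Case 3: T(n) = Θ(f(n)) = Θ(n^5).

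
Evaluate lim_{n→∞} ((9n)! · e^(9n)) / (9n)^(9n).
lim = ∞

Stirling: (9n)! ~ sqrt(2π·9n) · (9n/e)^(9n). Hence
  (9n)! · e^(9n) / (9n)^(9n) ~ sqrt(2π·9n) = sqrt(2π·9) · sqrt(n) → ∞.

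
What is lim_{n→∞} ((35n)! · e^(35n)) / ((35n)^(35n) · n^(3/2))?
lim = 0

Stirling: (35n)! ~ sqrt(2π·35n) · (35n/e)^(35n). Hence
  (35n)! · e^(35n) / (35n)^(35n) ~ sqrt(2π·35n).
Dividing by n^(3/2): sqrt(2π·35n) / n^(3/2) = sqrt(2π·35) · n^((1−3)/2), so the expression behaves like sqrt(2π·35) · n^((1−3)/2) → 0.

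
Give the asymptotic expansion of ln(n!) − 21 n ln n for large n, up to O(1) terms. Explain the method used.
ln(n!) − 21 n ln n = −20 n ln n − n + (1/2) ln(2π n) + O(1/n)

Stirling: ln((n)!) = n ln(n) − n + (1/2) ln(2π·n) + O(1/n).
Here n ln(n) = n ln n.
Subtract 21n ln n: leading term is (1 − 21) n ln n = −20 n ln n. The next term is −n. Then the (1/2) ln(2π·n) correction.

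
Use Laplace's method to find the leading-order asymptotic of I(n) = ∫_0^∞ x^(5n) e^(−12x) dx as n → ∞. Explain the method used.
I(n) ~ (sqrt(2π·5n) / 12) · (5n/(12e))^(5n)

Write the integrand as exp(5n ln x − 12x) and set f(x) = 5n ln x − 12x. Then f'(x) = 5n/x − 12 = 0 at x* = 5n/12, and f''(x*) = −5n/x*^2 = −12^2/(5n). Laplace's method (interior maximum) gives
  I(n) ~ e^(f(x*)) · sqrt(2π / |f''(x*)|)
        = exp(5n ln(5n/12) − 5n) · sqrt(2π · 5n / 12^2)
        = (5n/12)^(5n) e^(−5n) · sqrt(2π·5n) / 12
        = (sqrt(2π·5n) / 12) · (5n/(12e))^(5n).
This matches Γ(5n+1)/12^(5n+1) with Stirling applied to Γ.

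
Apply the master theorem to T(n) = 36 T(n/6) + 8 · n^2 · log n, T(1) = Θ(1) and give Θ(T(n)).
T(n) = Θ(n^2 · (log n)^2)

Here log_6 36 = 2 and f(n) = 8 · n^2 · log n = Θ(n^(log_6 36) · (log n)^1). This is the extended Case 2 of the master theorem (f matches the critical exponent up to log factors), giving T(n) = Θ(n^(log_6 36) · (log n)^(1+1)) = Θ(n^2 · (log n)^2).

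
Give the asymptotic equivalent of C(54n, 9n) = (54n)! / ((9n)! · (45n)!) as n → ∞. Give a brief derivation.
C(54n, 9n) ~ (46656/3125)^(9n) · sqrt(3/(5π·9n))

Write N = 9n. Apply Stirling to each factorial:
  (6N)! ~ sqrt(2π·6N) · (6N/e)^(6N),
  N! ~ sqrt(2π N) · (N/e)^N,
  (5N)! ~ sqrt(2π·5N) · (5N/e)^(5N).
The exponential factors combine to (6N)^(6N) / (N^N · (5N)^(5N)) = 6^(6N)/5^(5N) = (6^6/5^5)^N = (46656/3125)^N.
The square-root prefactors combine to sqrt(2π·6N) / (sqrt(2π N)·sqrt(2π·5N)) = sqrt(6 / (2π·5·N)) = sqrt(3/(5π·9n)).
Substituting N = 9n: C(54n, 9n) ~ (46656/3125)^(9n) · sqrt(3/(5π·9n)).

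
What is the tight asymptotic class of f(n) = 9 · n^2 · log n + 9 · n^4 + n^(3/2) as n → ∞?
f(n) ∈ Θ(n^4)

Compare the terms by growth order. For large n, n^a · (log n)^b dominates n^a' · (log n)^b' iff a > a', or (a = a' and b > b'). Ranking the 3 terms shows the dominant one is 9 · n^4. Hence f(n) ∈ Θ(n^4).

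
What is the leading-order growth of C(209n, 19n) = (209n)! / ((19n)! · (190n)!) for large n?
C(209n, 19n) ~ (285311670611/10000000000)^(19n) · sqrt(11/(20π·19n))

Write N = 19n. Apply Stirling to each factorial:
  (11N)! ~ sqrt(2π·11N) · (11N/e)^(11N),
  N! ~ sqrt(2π N) · (N/e)^N,
  (10N)! ~ sqrt(2π·10N) · (10N/e)^(10N).
The exponential factors combine to (11N)^(11N) / (N^N · (10N)^(10N)) = 11^(11N)/10^(10N) = (11^11/10^10)^N = (285311670611/10000000000)^N.
The square-root prefactors combine to sqrt(2π·11N) / (sqrt(2π N)·sqrt(2π·10N)) = sqrt(11 / (2π·10·N)) = sqrt(11/(20π·19n)).
Substituting N = 19n: C(209n, 19n) ~ (285311670611/10000000000)^(19n) · sqrt(11/(20π·19n)).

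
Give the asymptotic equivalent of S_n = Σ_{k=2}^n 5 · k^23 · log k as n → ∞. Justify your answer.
S_n ~ 5 · n^24 log n / 24 − 5 · n^24 / 576

By integral comparison, S_n = ∫_1^n 5 · x^23 · log x dx + O(n^23 · log n). For the integral, ∫ x^23 log x dx = n^24 log n / 24 − n^24/576 (integration by parts). Hence S_n ~ 5 · n^24 log n / 24 − 5 · n^24 / 576.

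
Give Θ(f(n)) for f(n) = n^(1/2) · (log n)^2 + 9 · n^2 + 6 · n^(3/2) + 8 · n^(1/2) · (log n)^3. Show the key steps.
f(n) ∈ Θ(n^2)

Compare the terms by growth order. For large n, n^a · (log n)^b dominates n^a' · (log n)^b' iff a > a', or (a = a' and b > b'). Ranking the 4 terms shows the dominant one is 9 · n^2. Hence f(n) ∈ Θ(n^2).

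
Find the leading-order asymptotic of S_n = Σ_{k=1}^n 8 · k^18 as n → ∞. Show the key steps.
S_n ~ 8 · n^19 / 19

By integral comparison (Euler-Maclaurin), Σ_{k=1}^n 8 · k^18 = 8 · ∫_0^n x^18 dx + O(n^18) = 8 · n^19/19 + O(n^18). (Equivalently, Faulhaber's formula gives the same leading term.)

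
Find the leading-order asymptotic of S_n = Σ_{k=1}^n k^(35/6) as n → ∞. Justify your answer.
S_n ~ (6/41) · n^(41/6)

Integral comparison: Σ_{k=1}^n k^(35/6) = ∫_0^n x^(35/6) dx + O(n^(35/6)). The integral is n^(1 + 35/6) / (1 + 35/6) = n^((35+6)/6) / ((35+6)/6) = (6/41) · n^(41/6).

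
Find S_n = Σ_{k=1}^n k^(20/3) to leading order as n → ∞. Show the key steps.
S_n ~ (3/23) · n^(23/3)

Integral comparison: Σ_{k=1}^n k^(20/3) = ∫_0^n x^(20/3) dx + O(n^(20/3)). The integral is n^(1 + 20/3) / (1 + 20/3) = n^((20+3)/3) / ((20+3)/3) = (3/23) · n^(23/3).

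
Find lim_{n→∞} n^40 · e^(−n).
lim = 0

Exponentials with base > 1 dominate every fixed polynomial: for any fixed c, n^c / e^n → 0 as n → ∞ (e.g. by the ratio test, or since e^n grows faster than any power of n). Hence n^40 · e^(−n) = n^40 / e^n → 0.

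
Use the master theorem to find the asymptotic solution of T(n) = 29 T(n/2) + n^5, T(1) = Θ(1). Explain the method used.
T(n) = Θ(n^5)

log_2 29 ≈ 4.858. f(n) = n^5 dominates n^(log_2 29) since 5 > 4.858, and the regularity condition a·f(n/b) = 29·(n/2)^5 = (29/32)·n^5 ≤ c·f(n) holds with c = 29/32 ≈ 0.906 < 1. So this is Case 3: T(n) = Θ(f(n)) = Θ(n^5).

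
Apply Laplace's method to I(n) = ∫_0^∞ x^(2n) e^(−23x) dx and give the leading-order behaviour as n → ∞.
I(n) ~ (sqrt(2π·2n) / 23) · (2n/(23e))^(2n)

Write the integrand as exp(2n ln x − 23x) and set f(x) = 2n ln x − 23x. Then f'(x) = 2n/x − 23 = 0 at x* = 2n/23, and f''(x*) = −2n/x*^2 = −23^2/(2n). Laplace's method (interior maximum) gives
  I(n) ~ e^(f(x*)) · sqrt(2π / |f''(x*)|)
        = exp(2n ln(2n/23) − 2n) · sqrt(2π · 2n / 23^2)
        = (2n/23)^(2n) e^(−2n) · sqrt(2π·2n) / 23
        = (sqrt(2π·2n) / 23) · (2n/(23e))^(2n).
This matches Γ(2n+1)/23^(2n+1) with Stirling applied to Γ.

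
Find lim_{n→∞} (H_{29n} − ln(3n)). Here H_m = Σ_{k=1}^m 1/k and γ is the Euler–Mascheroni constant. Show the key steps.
lim = ln(29/3) + γ

By Euler-Maclaurin, H_m = ln m + γ + O(1/m). So
  H_{29n} − ln(3n) = ln(29n) + γ − ln(3n) + O(1/n)
                       = ln(29/3) + γ + O(1/n).
Hence the limit is ln(29/3) + γ.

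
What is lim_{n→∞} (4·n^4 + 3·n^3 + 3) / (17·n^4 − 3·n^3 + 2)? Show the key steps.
lim = 4/17

For large n the leading n^4 terms dominate both numerator and denominator. Dividing top and bottom by n^4, every other term tends to 0, leaving 4/17.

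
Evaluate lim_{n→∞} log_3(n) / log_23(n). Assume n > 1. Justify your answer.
lim = ln(23) / ln(3) = log_3(23)

Change of base: log_3(n) = ln n / ln 3 and log_23(n) = ln n / ln 23. The ratio is (ln n / ln 3) · (ln 23 / ln n) = ln 23 / ln 3, a constant independent of n. So the limit is ln 23 / ln 3 = log_3(23).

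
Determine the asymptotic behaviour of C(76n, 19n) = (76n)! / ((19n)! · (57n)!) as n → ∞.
C(76n, 19n) ~ (256/27)^(19n) · sqrt(2/(3π·19n))

Write N = 19n. Apply Stirling to each factorial:
  (4N)! ~ sqrt(2π·4N) · (4N/e)^(4N),
  N! ~ sqrt(2π N) · (N/e)^N,
  (3N)! ~ sqrt(2π·3N) · (3N/e)^(3N).
The exponential factors combine to (4N)^(4N) / (N^N · (3N)^(3N)) = 4^(4N)/3^(3N) = (4^4/3^3)^N = (256/27)^N.
The square-root prefactors combine to sqrt(2π·4N) / (sqrt(2π N)·sqrt(2π·3N)) = sqrt(4 / (2π·3·N)) = sqrt(2/(3π·19n)).
Substituting N = 19n: C(76n, 19n) ~ (256/27)^(19n) · sqrt(2/(3π·19n)).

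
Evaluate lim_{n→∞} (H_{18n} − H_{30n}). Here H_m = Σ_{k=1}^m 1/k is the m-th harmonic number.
lim = ln(18/30) = ln(3/5)

Euler-Maclaurin gives H_m = ln m + γ + 1/(2m) + O(1/m^2). The γ and O(1/m) terms cancel in the difference:
  H_{18n} − H_{30n} = ln(18n) − ln(30n) + O(1/n) = ln(18/30) + O(1/n).
Hence the limit is ln(18/30) = ln(3/5).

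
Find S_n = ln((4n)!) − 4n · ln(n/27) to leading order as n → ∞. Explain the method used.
S_n ~ 4n · (ln 108 − 1) + O(ln n)

Stirling: ln((4n)!) = 4n ln(4n) − 4n + O(ln n).
  S_n = 4n ln(4n) − 4n − 4n ln(n/27) + O(ln n)
      = 4n ln(4n) − 4n ln n + 4n ln 27 − 4n + O(ln n)
      = 4n ln 4 + 4n ln 27 − 4n + O(ln n)
      = 4n (ln 108 − 1) + O(ln n).
Numerically ln(108) − 1 ≈ 3.6821.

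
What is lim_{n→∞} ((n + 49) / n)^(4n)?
lim = e^196

Rewrite as (1 + 49/n)^(4n). By the standard limit (1 + x/n)^n → e^x, we have (1 + 49/n)^n → e^49, and raising to the 4th power gives e^196.
More precisely, ln[(1 + 49/n)^(4n)] = 4n · ln(1 + 49/n) = 4n · (49/n + O(1/n^2)) = 196 + O(1/n) → 196.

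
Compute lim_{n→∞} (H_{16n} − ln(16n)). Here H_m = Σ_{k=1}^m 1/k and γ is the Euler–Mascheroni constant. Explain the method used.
lim = γ

By Euler-Maclaurin, H_m = ln m + γ + O(1/m). So
  H_{16n} − ln(16n) = ln(16n) + γ − ln(16n) + O(1/n)
                       = ln(16/16) + γ + O(1/n).
Hence the limit is γ (since ln 1 = 0).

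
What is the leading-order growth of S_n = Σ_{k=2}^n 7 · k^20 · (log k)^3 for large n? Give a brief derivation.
S_n ~ n^21 · (log n)^3 / 3

By integral comparison, S_n = ∫_1^n 7 · x^20 · (log x)^3 dx + O(n^20 · (log n)^3). For the integral, the leading term of ∫_1^n x^20 (log x)^3 dx is n^21/21 · (log n)^3 (by repeated integration by parts; each step lowers the log-exponent and produces a relatively O(1/log n) correction). Hence S_n ~ n^21 · (log n)^3 / 3.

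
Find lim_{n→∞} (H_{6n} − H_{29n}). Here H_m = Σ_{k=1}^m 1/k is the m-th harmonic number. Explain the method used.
lim = ln(6/29)

Euler-Maclaurin gives H_m = ln m + γ + 1/(2m) + O(1/m^2). The γ and O(1/m) terms cancel in the difference:
  H_{6n} − H_{29n} = ln(6n) − ln(29n) + O(1/n) = ln(6/29) + O(1/n).
Hence the limit is ln(6/29).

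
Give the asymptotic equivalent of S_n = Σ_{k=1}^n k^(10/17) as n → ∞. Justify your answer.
S_n ~ (17/27) · n^(27/17)

Integral comparison: Σ_{k=1}^n k^(10/17) = ∫_0^n x^(10/17) dx + O(n^(10/17)). The integral is n^(1 + 10/17) / (1 + 10/17) = n^((10+17)/17) / ((10+17)/17) = (17/27) · n^(27/17).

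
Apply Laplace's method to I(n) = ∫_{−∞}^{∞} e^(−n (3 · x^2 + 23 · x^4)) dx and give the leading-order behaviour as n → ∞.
I(n) ~ sqrt(π/(3n))

φ(x) = 3 · x^2 + 23 · x^4 has its unique global minimum at x* = 0 (since φ'(x) = 6x + 92x^3 = 0 only at x = 0 for real x with both coefficients positive, and φ → ∞ as |x| → ∞). At x* = 0, φ(0) = 0 and φ''(0) = 6. Laplace's method then gives
  I(n) ~ sqrt(2π / (n · φ''(0))) · e^(−n φ(0)) = sqrt(2π / (6n)) = sqrt(π/(3n)).
The 23 · x^4 term contributes only at subleading order (an O(1/n) relative correction).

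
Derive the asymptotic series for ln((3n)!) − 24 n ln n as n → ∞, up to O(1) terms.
ln((3n)!) − 24 n ln n = −21 n ln n + 3(ln 3 − 1) n + (1/2) ln(2π·3n) + O(1/n)

Stirling: ln((3n)!) = 3n ln(3n) − 3n + (1/2) ln(2π·3n) + O(1/n).
Expand 3n ln(3n) = 3n (ln n + ln 3) = 3n ln n + 3n ln 3.
Subtract 24n ln n: leading term is (3 − 24) n ln n = −21 n ln n. The next term is 3n ln 3 − 3n = 3(ln 3 − 1) n. Then the (1/2) ln(2π·3n) correction.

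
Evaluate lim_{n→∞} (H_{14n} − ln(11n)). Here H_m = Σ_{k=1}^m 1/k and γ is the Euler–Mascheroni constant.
lim = ln(14/11) + γ

By Euler-Maclaurin, H_m = ln m + γ + O(1/m). So
  H_{14n} − ln(11n) = ln(14n) + γ − ln(11n) + O(1/n)
                       = ln(14/11) + γ + O(1/n).
Hence the limit is ln(14/11) + γ.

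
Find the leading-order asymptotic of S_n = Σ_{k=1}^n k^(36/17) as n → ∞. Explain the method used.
S_n ~ (17/53) · n^(53/17)

Integral comparison: Σ_{k=1}^n k^(36/17) = ∫_0^n x^(36/17) dx + O(n^(36/17)). The integral is n^(1 + 36/17) / (1 + 36/17) = n^((36+17)/17) / ((36+17)/17) = (17/53) · n^(53/17).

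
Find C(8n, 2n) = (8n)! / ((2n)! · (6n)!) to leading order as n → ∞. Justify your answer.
C(8n, 2n) ~ (256/27)^(2n) · sqrt(2/(3π·2n))

Write N = 2n. Apply Stirling to each factorial:
  (4N)! ~ sqrt(2π·4N) · (4N/e)^(4N),
  N! ~ sqrt(2π N) · (N/e)^N,
  (3N)! ~ sqrt(2π·3N) · (3N/e)^(3N).
The exponential factors combine to (4N)^(4N) / (N^N · (3N)^(3N)) = 4^(4N)/3^(3N) = (4^4/3^3)^N = (256/27)^N.
The square-root prefactors combine to sqrt(2π·4N) / (sqrt(2π N)·sqrt(2π·3N)) = sqrt(4 / (2π·3·N)) = sqrt(2/(3π·2n)).
Substituting N = 2n: C(8n, 2n) ~ (256/27)^(2n) · sqrt(2/(3π·2n)).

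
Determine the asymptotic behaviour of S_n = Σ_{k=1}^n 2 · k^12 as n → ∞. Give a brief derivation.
S_n ~ 2 · n^13 / 13

By integral comparison (Euler-Maclaurin), Σ_{k=1}^n 2 · k^12 = 2 · ∫_0^n x^12 dx + O(n^12) = 2 · n^13/13 + O(n^12). (Equivalently, Faulhaber's formula gives the same leading term.)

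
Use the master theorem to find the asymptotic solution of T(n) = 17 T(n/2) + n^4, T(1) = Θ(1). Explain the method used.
T(n) = Θ(n^(log_2 17))

Master theorem: compare f(n) = n^4 to n^(log_2 17) where log_2 17 ≈ 4.087. Since 4 < log_2 17, we have f(n) = O(n^(log_2 17 − ε)) for some ε > 0 — Case 1. Hence T(n) = Θ(n^(log_2 17)).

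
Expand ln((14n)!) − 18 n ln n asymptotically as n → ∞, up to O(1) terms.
ln((14n)!) − 18 n ln n = −4 n ln n + 14(ln 14 − 1) n + (1/2) ln(2π·14n) + O(1/n)

Stirling: ln((14n)!) = 14n ln(14n) − 14n + (1/2) ln(2π·14n) + O(1/n).
Expand 14n ln(14n) = 14n (ln n + ln 14) = 14n ln n + 14n ln 14.
Subtract 18n ln n: leading term is (14 − 18) n ln n = −4 n ln n. The next term is 14n ln 14 − 14n = 14(ln 14 − 1) n. Then the (1/2) ln(2π·14n) correction.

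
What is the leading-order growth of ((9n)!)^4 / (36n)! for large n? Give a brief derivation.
((9n)!)^4/(36n)! ~ ((2π·9n)^(3/2) / 2) · 4^(−4·9n)  →  0

Write N = 9n. Stirling: N! ~ sqrt(2π N)(N/e)^N and (4N)! ~ sqrt(2π·4N)·(4N/e)^(4N).
  (N!)^4/(4N)! ~ (2π N)^(4/2) (N/e)^(4N) / [sqrt(2π·4N) (4N/e)^(4N)]
     = (2π N)^(4/2) / sqrt(2π·4N) · (N/(4N))^(4N)
     = (2π N)^((4−1)/2) / 2 · 4^(−4N).
Since 4^4 > 1, the factor 4^(−4N) decays exponentially, so the ratio → 0. Substituting N = 9n gives the stated form.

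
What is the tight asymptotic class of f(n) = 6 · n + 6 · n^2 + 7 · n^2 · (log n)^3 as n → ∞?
f(n) ∈ Θ(n^2 · (log n)^3)

Compare the terms by growth order. For large n, n^a · (log n)^b dominates n^a' · (log n)^b' iff a > a', or (a = a' and b > b'). Ranking the 3 terms shows the dominant one is 7 · n^2 · (log n)^3. Hence f(n) ∈ Θ(n^2 · (log n)^3).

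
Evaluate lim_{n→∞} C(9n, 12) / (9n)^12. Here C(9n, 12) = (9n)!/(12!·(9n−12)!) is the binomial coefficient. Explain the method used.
lim = 1/12! = 1/479001600

With N = 9n → ∞: C(N, 12) / N^12 = [N(N−1)…(N−11)] / (12! · N^12) = (1/12!) · 1 · (1 − 1/(9n)) · … · (1 − 11/(9n)). Each factor → 1 as N → ∞, so the limit is 1/12! = 1/479001600.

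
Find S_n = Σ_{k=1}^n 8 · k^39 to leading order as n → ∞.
S_n ~ n^40 / 5

By integral comparison (Euler-Maclaurin), Σ_{k=1}^n 8 · k^39 = 8 · ∫_0^n x^39 dx + O(n^39) = 8 · n^40/40 = n^40 / 5 + O(n^39). (Equivalently, Faulhaber's formula gives the same leading term.)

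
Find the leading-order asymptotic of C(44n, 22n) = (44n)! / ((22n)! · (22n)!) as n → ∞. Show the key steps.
C(44n, 22n) ~ (4)^(22n) · sqrt(1/(π·22n))

Write N = 22n. Apply Stirling to each factorial:
  (2N)! ~ sqrt(2π·2N) · (2N/e)^(2N),
  N! ~ sqrt(2π N) · (N/e)^N,
  (1N)! ~ sqrt(2π·1N) · (1N/e)^(1N).
The exponential factors combine to (2N)^(2N) / (N^N · (1N)^(1N)) = 2^(2N)/1^(1N) = (2^2/1^1)^N = (4)^N.
The square-root prefactors combine to sqrt(2π·2N) / (sqrt(2π N)·sqrt(2π·1N)) = sqrt(2 / (2π·1·N)) = sqrt(1/(π·22n)).
Substituting N = 22n: C(44n, 22n) ~ (4)^(22n) · sqrt(1/(π·22n)).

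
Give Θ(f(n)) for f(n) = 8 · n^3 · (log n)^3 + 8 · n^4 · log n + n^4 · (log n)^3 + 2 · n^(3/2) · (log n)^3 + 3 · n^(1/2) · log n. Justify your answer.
f(n) ∈ Θ(n^4 · (log n)^3)

Compare the terms by growth order. For large n, n^a · (log n)^b dominates n^a' · (log n)^b' iff a > a', or (a = a' and b > b'). Ranking the 5 terms shows the dominant one is n^4 · (log n)^3. Hence f(n) ∈ Θ(n^4 · (log n)^3).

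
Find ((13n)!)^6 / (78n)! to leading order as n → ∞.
((13n)!)^6/(78n)! ~ ((2π·13n)^(5/2) / sqrt(6)) · 6^(−6·13n)  →  0

Write N = 13n. Stirling: N! ~ sqrt(2π N)(N/e)^N and (6N)! ~ sqrt(2π·6N)·(6N/e)^(6N).
  (N!)^6/(6N)! ~ (2π N)^(6/2) (N/e)^(6N) / [sqrt(2π·6N) (6N/e)^(6N)]
     = (2π N)^(6/2) / sqrt(2π·6N) · (N/(6N))^(6N)
     = (2π N)^((6−1)/2) / sqrt(6) · 6^(−6N).
Since 6^6 > 1, the factor 6^(−6N) decays exponentially, so the ratio → 0. Substituting N = 13n gives the stated form.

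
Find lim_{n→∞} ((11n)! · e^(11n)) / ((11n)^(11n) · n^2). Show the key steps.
lim = 0

Stirling: (11n)! ~ sqrt(2π·11n) · (11n/e)^(11n). Hence
  (11n)! · e^(11n) / (11n)^(11n) ~ sqrt(2π·11n).
Dividing by n^2: sqrt(2π·11n) / n^2 = sqrt(2π·11) · n^((1−4)/2), so the expression behaves like sqrt(2π·11) · n^((1−4)/2) → 0.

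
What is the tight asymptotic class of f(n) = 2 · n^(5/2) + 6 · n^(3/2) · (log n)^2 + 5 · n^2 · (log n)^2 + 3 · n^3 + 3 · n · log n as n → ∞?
f(n) ∈ Θ(n^3)

Compare the terms by growth order. For large n, n^a · (log n)^b dominates n^a' · (log n)^b' iff a > a', or (a = a' and b > b'). Ranking the 5 terms shows the dominant one is 3 · n^3. Hence f(n) ∈ Θ(n^3).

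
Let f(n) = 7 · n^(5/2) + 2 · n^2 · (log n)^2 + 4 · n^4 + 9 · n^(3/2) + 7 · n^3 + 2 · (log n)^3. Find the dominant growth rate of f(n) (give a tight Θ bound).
f(n) ∈ Θ(n^4)

Compare the terms by growth order. For large n, n^a · (log n)^b dominates n^a' · (log n)^b' iff a > a', or (a = a' and b > b'). Ranking the 6 terms shows the dominant one is 4 · n^4. Hence f(n) ∈ Θ(n^4).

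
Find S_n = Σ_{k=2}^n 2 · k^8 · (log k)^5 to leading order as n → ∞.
S_n ~ 2 · n^9 · (log n)^5 / 9

By integral comparison, S_n = ∫_1^n 2 · x^8 · (log x)^5 dx + O(n^8 · (log n)^5). For the integral, the leading term of ∫_1^n x^8 (log x)^5 dx is n^9/9 · (log n)^5 (by repeated integration by parts; each step lowers the log-exponent and produces a relatively O(1/log n) correction). Hence S_n ~ 2 · n^9 · (log n)^5 / 9.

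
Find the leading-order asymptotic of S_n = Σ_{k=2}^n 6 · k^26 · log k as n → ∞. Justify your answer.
S_n ~ 2 · n^27 log n / 9 − 2 · n^27 / 243

By integral comparison, S_n = ∫_1^n 6 · x^26 · log x dx + O(n^26 · log n). For the integral, ∫ x^26 log x dx = n^27 log n / 27 − n^27/729 (integration by parts). Hence S_n ~ 2 · n^27 log n / 9 − 2 · n^27 / 243.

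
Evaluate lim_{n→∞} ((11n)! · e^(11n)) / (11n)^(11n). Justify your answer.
lim = ∞

Stirling: (11n)! ~ sqrt(2π·11n) · (11n/e)^(11n). Hence
  (11n)! · e^(11n) / (11n)^(11n) ~ sqrt(2π·11n) = sqrt(2π·11) · sqrt(n) → ∞.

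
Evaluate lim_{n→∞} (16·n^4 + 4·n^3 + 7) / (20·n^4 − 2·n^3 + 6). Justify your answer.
lim = 16/20 = 4/5

For large n the leading n^4 terms dominate both numerator and denominator. Dividing top and bottom by n^4, every other term tends to 0, leaving 16/20 = 4/5.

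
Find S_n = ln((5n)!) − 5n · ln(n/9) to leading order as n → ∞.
S_n ~ 5n · (ln 45 − 1) + O(ln n)

Stirling: ln((5n)!) = 5n ln(5n) − 5n + O(ln n).
  S_n = 5n ln(5n) − 5n − 5n ln(n/9) + O(ln n)
      = 5n ln(5n) − 5n ln n + 5n ln 9 − 5n + O(ln n)
      = 5n ln 5 + 5n ln 9 − 5n + O(ln n)
      = 5n (ln 45 − 1) + O(ln n).
Numerically ln(45) − 1 ≈ 2.8067.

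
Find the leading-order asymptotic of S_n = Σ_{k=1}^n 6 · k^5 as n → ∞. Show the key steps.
S_n ~ n^6

By integral comparison (Euler-Maclaurin), Σ_{k=1}^n 6 · k^5 = 6 · ∫_0^n x^5 dx + O(n^5) = 6 · n^6/6 = n^6 + O(n^5). (Equivalently, Faulhaber's formula gives the same leading term.)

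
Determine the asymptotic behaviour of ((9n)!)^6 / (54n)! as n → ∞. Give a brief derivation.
((9n)!)^6/(54n)! ~ ((2π·9n)^(5/2) / sqrt(6)) · 6^(−6·9n)  →  0

Write N = 9n. Stirling: N! ~ sqrt(2π N)(N/e)^N and (6N)! ~ sqrt(2π·6N)·(6N/e)^(6N).
  (N!)^6/(6N)! ~ (2π N)^(6/2) (N/e)^(6N) / [sqrt(2π·6N) (6N/e)^(6N)]
     = (2π N)^(6/2) / sqrt(2π·6N) · (N/(6N))^(6N)
     = (2π N)^((6−1)/2) / sqrt(6) · 6^(−6N).
Since 6^6 > 1, the factor 6^(−6N) decays exponentially, so the ratio → 0. Substituting N = 9n gives the stated form.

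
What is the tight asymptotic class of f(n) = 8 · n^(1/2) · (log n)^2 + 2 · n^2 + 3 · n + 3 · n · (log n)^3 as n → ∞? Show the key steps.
f(n) ∈ Θ(n^2)

Compare the terms by growth order. For large n, n^a · (log n)^b dominates n^a' · (log n)^b' iff a > a', or (a = a' and b > b'). Ranking the 4 terms shows the dominant one is 2 · n^2. Hence f(n) ∈ Θ(n^2).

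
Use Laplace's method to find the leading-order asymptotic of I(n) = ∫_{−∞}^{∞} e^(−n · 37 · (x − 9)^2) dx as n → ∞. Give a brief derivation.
I(n) = sqrt(π/(37n))

Here φ(x) = 37 · (x − 9)^2 has its unique minimum at x* = 9 with φ(x*) = 0 and φ''(x*) = 74. Laplace's method gives
  I(n) ~ e^(−n φ(x*)) · sqrt(2π / (n · φ''(x*))) = sqrt(2π / (74n)) = sqrt(π/(37n)).
This is exact: substituting u = (x − 9)·sqrt(37n) gives I(n) = (1/sqrt(37n)) ∫_{−∞}^{∞} e^(−u^2) du = sqrt(π/(37n)).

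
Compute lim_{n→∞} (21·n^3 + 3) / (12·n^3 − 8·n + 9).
lim = 21/12 = 7/4

For large n the leading n^3 terms dominate both numerator and denominator. Dividing top and bottom by n^3, every other term tends to 0, leaving 21/12 = 7/4.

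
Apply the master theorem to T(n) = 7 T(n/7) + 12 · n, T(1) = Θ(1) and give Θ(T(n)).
T(n) = Θ(n log n)

log_7 7 = 1, and f(n) = 12 · n = Θ(n^(log_7 7)). This is Case 2 of the master theorem: T(n) = Θ(f(n) · log n) = Θ(n log n).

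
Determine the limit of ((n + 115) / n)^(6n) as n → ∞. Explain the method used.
lim = e^690

Rewrite as (1 + 115/n)^(6n). By the standard limit (1 + x/n)^n → e^x, we have (1 + 115/n)^n → e^115, and raising to the 6th power gives e^690.
More precisely, ln[(1 + 115/n)^(6n)] = 6n · ln(1 + 115/n) = 6n · (115/n + O(1/n^2)) = 690 + O(1/n) → 690.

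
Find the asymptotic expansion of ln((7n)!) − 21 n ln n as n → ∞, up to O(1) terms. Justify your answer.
ln((7n)!) − 21 n ln n = −14 n ln n + 7(ln 7 − 1) n + (1/2) ln(2π·7n) + O(1/n)

Stirling: ln((7n)!) = 7n ln(7n) − 7n + (1/2) ln(2π·7n) + O(1/n).
Expand 7n ln(7n) = 7n (ln n + ln 7) = 7n ln n + 7n ln 7.
Subtract 21n ln n: leading term is (7 − 21) n ln n = −14 n ln n. The next term is 7n ln 7 − 7n = 7(ln 7 − 1) n. Then the (1/2) ln(2π·7n) correction.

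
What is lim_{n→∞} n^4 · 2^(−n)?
lim = 0

Exponentials with base > 1 dominate every fixed polynomial: for any fixed c, n^c / 2^n → 0 as n → ∞ (e.g. by the ratio test, or by writing 2^n = e^(n ln 2) and noting e^(n ln 2) / n^c → ∞). Hence n^4 · 2^(−n) = n^4 / 2^n → 0.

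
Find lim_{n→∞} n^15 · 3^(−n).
lim = 0

Exponentials with base > 1 dominate every fixed polynomial: for any fixed c, n^c / 3^n → 0 as n → ∞ (e.g. by the ratio test, or by writing 3^n = e^(n ln 3) and noting e^(n ln 3) / n^c → ∞). Hence n^15 · 3^(−n) = n^15 / 3^n → 0.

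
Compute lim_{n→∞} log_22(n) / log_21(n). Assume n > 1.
lim = ln(21) / ln(22) = log_22(21)

Change of base: log_22(n) = ln n / ln 22 and log_21(n) = ln n / ln 21. The ratio is (ln n / ln 22) · (ln 21 / ln n) = ln 21 / ln 22, a constant independent of n. So the limit is ln 21 / ln 22 = log_22(21).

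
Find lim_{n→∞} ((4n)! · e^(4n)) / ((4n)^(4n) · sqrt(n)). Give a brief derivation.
lim = sqrt(2π·4)

Stirling: (4n)! ~ sqrt(2π·4n) · (4n/e)^(4n). Hence
  (4n)! · e^(4n) / (4n)^(4n) ~ sqrt(2π·4n).
Dividing by sqrt(n): sqrt(2π·4n) / sqrt(n) = sqrt(2π·4) · n^((1−1)/2), so the limit is sqrt(2π·4).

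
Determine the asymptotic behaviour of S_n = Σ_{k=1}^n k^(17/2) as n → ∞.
S_n ~ (2/19) · n^(19/2)

Integral comparison: Σ_{k=1}^n k^(17/2) = ∫_0^n x^(17/2) dx + O(n^(17/2)). The integral is n^(1 + 17/2) / (1 + 17/2) = n^((17+2)/2) / ((17+2)/2) = (2/19) · n^(19/2).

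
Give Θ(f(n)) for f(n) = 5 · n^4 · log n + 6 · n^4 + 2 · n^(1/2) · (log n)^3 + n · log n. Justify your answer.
f(n) ∈ Θ(n^4 · log n)

Compare the terms by growth order. For large n, n^a · (log n)^b dominates n^a' · (log n)^b' iff a > a', or (a = a' and b > b'). Ranking the 4 terms shows the dominant one is 5 · n^4 · log n. Hence f(n) ∈ Θ(n^4 · log n).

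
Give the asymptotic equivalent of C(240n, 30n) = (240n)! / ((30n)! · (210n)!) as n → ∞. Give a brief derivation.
C(240n, 30n) ~ (16777216/823543)^(30n) · sqrt(4/(7π·30n))

Write N = 30n. Apply Stirling to each factorial:
  (8N)! ~ sqrt(2π·8N) · (8N/e)^(8N),
  N! ~ sqrt(2π N) · (N/e)^N,
  (7N)! ~ sqrt(2π·7N) · (7N/e)^(7N).
The exponential factors combine to (8N)^(8N) / (N^N · (7N)^(7N)) = 8^(8N)/7^(7N) = (8^8/7^7)^N = (16777216/823543)^N.
The square-root prefactors combine to sqrt(2π·8N) / (sqrt(2π N)·sqrt(2π·7N)) = sqrt(8 / (2π·7·N)) = sqrt(4/(7π·30n)).
Substituting N = 30n: C(240n, 30n) ~ (16777216/823543)^(30n) · sqrt(4/(7π·30n)).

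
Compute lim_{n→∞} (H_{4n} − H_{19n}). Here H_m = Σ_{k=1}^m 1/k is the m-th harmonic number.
lim = ln(4/19)

Euler-Maclaurin gives H_m = ln m + γ + 1/(2m) + O(1/m^2). The γ and O(1/m) terms cancel in the difference:
  H_{4n} − H_{19n} = ln(4n) − ln(19n) + O(1/n) = ln(4/19) + O(1/n).
Hence the limit is ln(4/19).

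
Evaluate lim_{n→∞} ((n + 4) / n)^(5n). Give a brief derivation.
lim = e^20

Rewrite as (1 + 4/n)^(5n). By the standard limit (1 + x/n)^n → e^x, we have (1 + 4/n)^n → e^4, and raising to the 5th power gives e^20.
More precisely, ln[(1 + 4/n)^(5n)] = 5n · ln(1 + 4/n) = 5n · (4/n + O(1/n^2)) = 20 + O(1/n) → 20.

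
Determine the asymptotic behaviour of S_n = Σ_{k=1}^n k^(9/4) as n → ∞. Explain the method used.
S_n ~ (4/13) · n^(13/4)

Integral comparison: Σ_{k=1}^n k^(9/4) = ∫_0^n x^(9/4) dx + O(n^(9/4)). The integral is n^(1 + 9/4) / (1 + 9/4) = n^((9+4)/4) / ((9+4)/4) = (4/13) · n^(13/4).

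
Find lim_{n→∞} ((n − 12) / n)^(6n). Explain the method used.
lim = e^(−72)

Rewrite as (1 − 12/n)^(6n). By the standard limit (1 + x/n)^n → e^x, we have (1 − 12/n)^n → e^(−12), and raising to the 6th power gives e^(−72).
More precisely, ln[(1 − 12/n)^(6n)] = 6n · ln(1 − 12/n) = 6n · (-12/n + O(1/n^2)) = -72 + O(1/n) → -72.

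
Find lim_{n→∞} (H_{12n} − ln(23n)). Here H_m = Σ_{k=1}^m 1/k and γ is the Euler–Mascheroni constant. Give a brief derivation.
lim = ln(12/23) + γ

By Euler-Maclaurin, H_m = ln m + γ + O(1/m). So
  H_{12n} − ln(23n) = ln(12n) + γ − ln(23n) + O(1/n)
                       = ln(12/23) + γ + O(1/n).
Hence the limit is ln(12/23) + γ.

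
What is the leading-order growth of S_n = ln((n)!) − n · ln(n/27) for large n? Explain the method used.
S_n ~ n · (ln 27 − 1) + O(ln n)

Stirling: ln((n)!) = n ln(n) − n + O(ln n).
  S_n = n ln(n) − n − n ln(n/27) + O(ln n)
      = n ln(n) − n ln n + n ln 27 − n + O(ln n)
      = n ln 27 − n + O(ln n)
      = n (ln 27 − 1) + O(ln n).
Numerically ln(27) − 1 ≈ 2.2958.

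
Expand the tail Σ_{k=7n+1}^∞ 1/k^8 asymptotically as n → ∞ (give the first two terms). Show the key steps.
Σ_{k>7n} 1/k^8 = 1/(7 · (7n)^7) − 1/(2 · (7n)^8) + O(1/(7n)^9)

Compare to the integral: ∫_{7n}^∞ x^(−8) dx = [−x^(−7)/7]_{7n}^∞ = 1/((8−1)·(7n)^7). The Euler-Maclaurin correction adds −f(7n)/2 = −1/(2·(7n)^8). Euler-Maclaurin then gives
  Σ_{k>7n} 1/k^8 = ∫_{7n}^∞ dx/x^8 − 1/(2·(7n)^8) + O(1/(7n)^9).
(Equivalently this is ζ(8) − Σ_{k≤7n} 1/k^8.)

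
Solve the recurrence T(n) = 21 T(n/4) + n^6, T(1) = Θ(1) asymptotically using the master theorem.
T(n) = Θ(n^6)

log_4 21 ≈ 2.196. f(n) = n^6 dominates n^(log_4 21) since 6 > 2.196, and the regularity condition a·f(n/b) = 21·(n/4)^6 = (21/4096)·n^6 ≤ c·f(n) holds with c = 21/4096 ≈ 0.00513 < 1. So this is Case 3: T(n) = Θ(f(n)) = Θ(n^6).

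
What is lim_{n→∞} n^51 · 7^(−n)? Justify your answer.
lim = 0

Exponentials with base > 1 dominate every fixed polynomial: for any fixed c, n^c / 7^n → 0 as n → ∞ (e.g. by the ratio test, or by writing 7^n = e^(n ln 7) and noting e^(n ln 7) / n^c → ∞). Hence n^51 · 7^(−n) = n^51 / 7^n → 0.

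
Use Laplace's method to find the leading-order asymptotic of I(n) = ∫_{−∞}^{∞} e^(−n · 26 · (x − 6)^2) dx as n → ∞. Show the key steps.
I(n) = sqrt(π/(26n))

Here φ(x) = 26 · (x − 6)^2 has its unique minimum at x* = 6 with φ(x*) = 0 and φ''(x*) = 52. Laplace's method gives
  I(n) ~ e^(−n φ(x*)) · sqrt(2π / (n · φ''(x*))) = sqrt(2π / (52n)) = sqrt(π/(26n)).
This is exact: substituting u = (x − 6)·sqrt(26n) gives I(n) = (1/sqrt(26n)) ∫_{−∞}^{∞} e^(−u^2) du = sqrt(π/(26n)).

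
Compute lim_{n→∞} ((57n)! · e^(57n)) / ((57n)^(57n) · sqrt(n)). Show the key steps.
lim = sqrt(2π·57)

Stirling: (57n)! ~ sqrt(2π·57n) · (57n/e)^(57n). Hence
  (57n)! · e^(57n) / (57n)^(57n) ~ sqrt(2π·57n).
Dividing by sqrt(n): sqrt(2π·57n) / sqrt(n) = sqrt(2π·57) · n^((1−1)/2), so the limit is sqrt(2π·57).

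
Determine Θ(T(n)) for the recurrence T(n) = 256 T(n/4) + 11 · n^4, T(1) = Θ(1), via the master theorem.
T(n) = Θ(n^4 log n)

log_4 256 = 4, and f(n) = 11 · n^4 = Θ(n^(log_4 256)). This is Case 2 of the master theorem: T(n) = Θ(f(n) · log n) = Θ(n^4 log n).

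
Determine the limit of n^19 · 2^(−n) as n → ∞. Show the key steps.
lim = 0

Exponentials with base > 1 dominate every fixed polynomial: for any fixed c, n^c / 2^n → 0 as n → ∞ (e.g. by the ratio test, or by writing 2^n = e^(n ln 2) and noting e^(n ln 2) / n^c → ∞). Hence n^19 · 2^(−n) = n^19 / 2^n → 0.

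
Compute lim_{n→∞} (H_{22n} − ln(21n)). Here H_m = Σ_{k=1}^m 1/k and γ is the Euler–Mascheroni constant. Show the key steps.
lim = ln(22/21) + γ

By Euler-Maclaurin, H_m = ln m + γ + O(1/m). So
  H_{22n} − ln(21n) = ln(22n) + γ − ln(21n) + O(1/n)
                       = ln(22/21) + γ + O(1/n).
Hence the limit is ln(22/21) + γ.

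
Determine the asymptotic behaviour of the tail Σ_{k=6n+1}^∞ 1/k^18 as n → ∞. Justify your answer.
Σ_{k>6n} 1/k^18 ~ 1/(17 · (6n)^17)

Compare to the integral: ∫_{6n}^∞ x^(−18) dx = [−x^(−17)/17]_{6n}^∞ = 1/((18−1)·(6n)^17). Euler-Maclaurin then gives
  Σ_{k>6n} 1/k^18 = ∫_{6n}^∞ dx/x^18 − 1/(2·(6n)^18) + O(1/(6n)^19).
(Equivalently this is ζ(18) − Σ_{k≤6n} 1/k^18.)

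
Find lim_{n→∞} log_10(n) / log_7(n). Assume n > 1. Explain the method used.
lim = ln(7) / ln(10) = log_10(7)

Change of base: log_10(n) = ln n / ln 10 and log_7(n) = ln n / ln 7. The ratio is (ln n / ln 10) · (ln 7 / ln n) = ln 7 / ln 10, a constant independent of n. So the limit is ln 7 / ln 10 = log_10(7).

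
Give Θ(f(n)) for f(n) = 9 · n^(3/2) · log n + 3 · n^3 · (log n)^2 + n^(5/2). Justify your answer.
f(n) ∈ Θ(n^3 · (log n)^2)

Compare the terms by growth order. For large n, n^a · (log n)^b dominates n^a' · (log n)^b' iff a > a', or (a = a' and b > b'). Ranking the 3 terms shows the dominant one is 3 · n^3 · (log n)^2. Hence f(n) ∈ Θ(n^3 · (log n)^2).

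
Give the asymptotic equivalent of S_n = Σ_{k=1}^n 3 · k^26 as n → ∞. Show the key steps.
S_n ~ n^27 / 9

By integral comparison (Euler-Maclaurin), Σ_{k=1}^n 3 · k^26 = 3 · ∫_0^n x^26 dx + O(n^26) = 3 · n^27/27 = n^27 / 9 + O(n^26). (Equivalently, Faulhaber's formula gives the same leading term.)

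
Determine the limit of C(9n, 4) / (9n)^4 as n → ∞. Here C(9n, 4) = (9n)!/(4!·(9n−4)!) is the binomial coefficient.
lim = 1/4! = 1/24

With N = 9n → ∞: C(N, 4) / N^4 = [N(N−1)…(N−3)] / (4! · N^4) = (1/4!) · 1 · (1 − 1/(9n)) · (1 − 2/(9n)) · (1 − 3/(9n)). Each factor → 1 as N → ∞, so the limit is 1/4! = 1/24.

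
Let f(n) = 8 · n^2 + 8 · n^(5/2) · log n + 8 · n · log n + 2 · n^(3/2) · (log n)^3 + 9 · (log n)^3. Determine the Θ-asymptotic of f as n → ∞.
f(n) ∈ Θ(n^(5/2) · log n)

Compare the terms by growth order. For large n, n^a · (log n)^b dominates n^a' · (log n)^b' iff a > a', or (a = a' and b > b'). Ranking the 5 terms shows the dominant one is 8 · n^(5/2) · log n. Hence f(n) ∈ Θ(n^(5/2) · log n).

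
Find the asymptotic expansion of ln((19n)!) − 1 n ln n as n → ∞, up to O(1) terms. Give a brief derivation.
ln((19n)!) − 1 n ln n = 18 n ln n + 19(ln 19 − 1) n + (1/2) ln(2π·19n) + O(1/n)

Stirling: ln((19n)!) = 19n ln(19n) − 19n + (1/2) ln(2π·19n) + O(1/n).
Expand 19n ln(19n) = 19n (ln n + ln 19) = 19n ln n + 19n ln 19.
Subtract 1n ln n: leading term is (19 − 1) n ln n = 18 n ln n. The next term is 19n ln 19 − 19n = 19(ln 19 − 1) n. Then the (1/2) ln(2π·19n) correction.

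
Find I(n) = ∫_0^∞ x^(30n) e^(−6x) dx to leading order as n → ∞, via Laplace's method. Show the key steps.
I(n) ~ (sqrt(2π·30n) / 6) · (30n/(6e))^(30n)

Write the integrand as exp(30n ln x − 6x) and set f(x) = 30n ln x − 6x. Then f'(x) = 30n/x − 6 = 0 at x* = 30n/6, and f''(x*) = −30n/x*^2 = −6^2/(30n). Laplace's method (interior maximum) gives
  I(n) ~ e^(f(x*)) · sqrt(2π / |f''(x*)|)
        = exp(30n ln(30n/6) − 30n) · sqrt(2π · 30n / 6^2)
        = (30n/6)^(30n) e^(−30n) · sqrt(2π·30n) / 6
        = (sqrt(2π·30n) / 6) · (30n/(6e))^(30n).
This matches Γ(30n+1)/6^(30n+1) with Stirling applied to Γ.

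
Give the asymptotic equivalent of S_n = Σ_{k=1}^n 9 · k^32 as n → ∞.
S_n ~ 3 · n^33 / 11

By integral comparison (Euler-Maclaurin), Σ_{k=1}^n 9 · k^32 = 9 · ∫_0^n x^32 dx + O(n^32) = 9 · n^33/33 = 3 · n^33 / 11 + O(n^32). (Equivalently, Faulhaber's formula gives the same leading term.)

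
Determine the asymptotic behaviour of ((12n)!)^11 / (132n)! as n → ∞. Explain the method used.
((12n)!)^11/(132n)! ~ ((2π·12n)^(10/2) / sqrt(11)) · 11^(−11·12n)  →  0

Write N = 12n. Stirling: N! ~ sqrt(2π N)(N/e)^N and (11N)! ~ sqrt(2π·11N)·(11N/e)^(11N).
  (N!)^11/(11N)! ~ (2π N)^(11/2) (N/e)^(11N) / [sqrt(2π·11N) (11N/e)^(11N)]
     = (2π N)^(11/2) / sqrt(2π·11N) · (N/(11N))^(11N)
     = (2π N)^((11−1)/2) / sqrt(11) · 11^(−11N).
Since 11^11 > 1, the factor 11^(−11N) decays exponentially, so the ratio → 0. Substituting N = 12n gives the stated form.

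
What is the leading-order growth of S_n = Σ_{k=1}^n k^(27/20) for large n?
S_n ~ (20/47) · n^(47/20)

Integral comparison: Σ_{k=1}^n k^(27/20) = ∫_0^n x^(27/20) dx + O(n^(27/20)). The integral is n^(1 + 27/20) / (1 + 27/20) = n^((27+20)/20) / ((27+20)/20) = (20/47) · n^(47/20).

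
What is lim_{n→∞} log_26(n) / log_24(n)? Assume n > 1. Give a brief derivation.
lim = ln(24) / ln(26) = log_26(24)

Change of base: log_26(n) = ln n / ln 26 and log_24(n) = ln n / ln 24. The ratio is (ln n / ln 26) · (ln 24 / ln n) = ln 24 / ln 26, a constant independent of n. So the limit is ln 24 / ln 26 = log_26(24).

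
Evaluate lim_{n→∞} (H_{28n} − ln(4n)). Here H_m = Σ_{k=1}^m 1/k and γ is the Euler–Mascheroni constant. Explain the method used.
lim = ln 7 + γ

By Euler-Maclaurin, H_m = ln m + γ + O(1/m). So
  H_{28n} − ln(4n) = ln(28n) + γ − ln(4n) + O(1/n)
                       = ln(28/4) + γ + O(1/n).
Hence the limit is ln(28/4) + γ (= ln 7).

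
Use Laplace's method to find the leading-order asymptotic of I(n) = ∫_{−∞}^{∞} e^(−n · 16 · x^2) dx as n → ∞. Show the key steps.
I(n) = sqrt(π/(16n))

Here φ(x) = 16 · x^2 has its unique minimum at x* = 0 with φ(x*) = 0 and φ''(x*) = 32. Laplace's method gives
  I(n) ~ e^(−n φ(x*)) · sqrt(2π / (n · φ''(x*))) = sqrt(2π / (32n)) = sqrt(π/(16n)).
This is exact: substituting u = (x − 0)·sqrt(16n) gives I(n) = (1/sqrt(16n)) ∫_{−∞}^{∞} e^(−u^2) du = sqrt(π/(16n)).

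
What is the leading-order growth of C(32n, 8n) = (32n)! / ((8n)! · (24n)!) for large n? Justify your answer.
C(32n, 8n) ~ (256/27)^(8n) · sqrt(2/(3π·8n))

Write N = 8n. Apply Stirling to each factorial:
  (4N)! ~ sqrt(2π·4N) · (4N/e)^(4N),
  N! ~ sqrt(2π N) · (N/e)^N,
  (3N)! ~ sqrt(2π·3N) · (3N/e)^(3N).
The exponential factors combine to (4N)^(4N) / (N^N · (3N)^(3N)) = 4^(4N)/3^(3N) = (4^4/3^3)^N = (256/27)^N.
The square-root prefactors combine to sqrt(2π·4N) / (sqrt(2π N)·sqrt(2π·3N)) = sqrt(4 / (2π·3·N)) = sqrt(2/(3π·8n)).
Substituting N = 8n: C(32n, 8n) ~ (256/27)^(8n) · sqrt(2/(3π·8n)).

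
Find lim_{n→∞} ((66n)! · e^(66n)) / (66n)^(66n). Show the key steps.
lim = ∞

Stirling: (66n)! ~ sqrt(2π·66n) · (66n/e)^(66n). Hence
  (66n)! · e^(66n) / (66n)^(66n) ~ sqrt(2π·66n) = sqrt(2π·66) · sqrt(n) → ∞.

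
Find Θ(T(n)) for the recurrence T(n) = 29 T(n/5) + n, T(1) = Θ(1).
T(n) = Θ(n^(log_5 29))

Master theorem: compare f(n) = n to n^(log_5 29) where log_5 29 ≈ 2.092. Since 1 < log_5 29, we have f(n) = O(n^(log_5 29 − ε)) for some ε > 0 — Case 1. Hence T(n) = Θ(n^(log_5 29)).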